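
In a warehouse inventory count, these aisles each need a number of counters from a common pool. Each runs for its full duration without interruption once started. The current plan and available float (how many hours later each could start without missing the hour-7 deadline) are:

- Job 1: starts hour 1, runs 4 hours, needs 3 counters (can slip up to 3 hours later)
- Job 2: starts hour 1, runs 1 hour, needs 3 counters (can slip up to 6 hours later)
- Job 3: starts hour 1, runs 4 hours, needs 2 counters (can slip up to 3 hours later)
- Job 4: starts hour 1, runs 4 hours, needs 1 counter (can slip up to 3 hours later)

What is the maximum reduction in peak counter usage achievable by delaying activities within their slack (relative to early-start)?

Early-start peak: h1:9  h2:6  h3:6  h4:6  h5:0  h6:0  h7:0 ⇒ 9.
Leveled (Job 1@1, Job 2@1, Job 3@2, Job 4@2): h1:6  h2:6  h3:6  h4:6  h5:3  h6:0  h7:0 ⇒ 6.
Reduction 9 − 6 = 3.

3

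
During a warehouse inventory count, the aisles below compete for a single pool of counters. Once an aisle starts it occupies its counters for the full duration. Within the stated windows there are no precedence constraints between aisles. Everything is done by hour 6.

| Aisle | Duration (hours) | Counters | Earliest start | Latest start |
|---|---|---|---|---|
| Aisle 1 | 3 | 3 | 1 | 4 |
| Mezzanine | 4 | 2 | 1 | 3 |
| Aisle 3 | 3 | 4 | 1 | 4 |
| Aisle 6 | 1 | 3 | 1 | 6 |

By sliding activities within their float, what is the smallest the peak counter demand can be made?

6

Early-start (Aisle 1@1, Mezzanine@1, Aisle 3@1, Aisle 6@1) gives peak 12: h1:12  h2:9  h3:9  h4:2  h5:0  h6:0.
Shift Mezzanine→2, Aisle 3→4.
Schedule Aisle 1@1, Mezzanine@2, Aisle 3@4, Aisle 6@1: h1:6  h2:5  h3:5  h4:6  h5:6  h6:4 — peak 6.
Total counter-hours = 32 over 6 hours ⇒ peak ≥ ⌈32/6⌉ = 6, so 6 is optimal.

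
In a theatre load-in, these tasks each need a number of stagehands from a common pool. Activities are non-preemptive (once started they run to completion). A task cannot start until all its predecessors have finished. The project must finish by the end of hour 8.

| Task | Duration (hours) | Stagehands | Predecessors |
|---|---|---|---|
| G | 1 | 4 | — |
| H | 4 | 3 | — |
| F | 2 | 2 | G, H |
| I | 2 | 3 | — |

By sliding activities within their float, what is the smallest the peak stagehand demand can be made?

5

Early-start (G@1, H@1, F@5, I@1) gives peak 10: h1:10  h2:6  h3:3  h4:3  h5:2  h6:2  h7:0  h8:0.
Shift H→2, F→6, I→6.
Schedule G@1, H@2, F@6, I@6: h1:4  h2:3  h3:3  h4:3  h5:3  h6:5  h7:5  h8:0 — peak 5.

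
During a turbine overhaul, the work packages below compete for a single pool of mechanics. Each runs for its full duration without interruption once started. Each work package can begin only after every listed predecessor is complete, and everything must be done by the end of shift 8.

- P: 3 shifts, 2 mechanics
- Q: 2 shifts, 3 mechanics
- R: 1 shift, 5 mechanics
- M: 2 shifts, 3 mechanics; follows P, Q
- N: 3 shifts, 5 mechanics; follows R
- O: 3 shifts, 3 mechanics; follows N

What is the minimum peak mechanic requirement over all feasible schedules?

Early-start (P@1, Q@1, R@1, M@4, N@2, O@5) gives peak 10: s1:10  s2:10  s3:7  s4:8  s5:6  s6:3  s7:3  s8:0.
Shift Q→5, M→7.
Schedule P@1, Q@5, R@1, M@7, N@2, O@5: s1:7  s2:7  s3:7  s4:5  s5:6  s6:6  s7:6  s8:3 — peak 7.

7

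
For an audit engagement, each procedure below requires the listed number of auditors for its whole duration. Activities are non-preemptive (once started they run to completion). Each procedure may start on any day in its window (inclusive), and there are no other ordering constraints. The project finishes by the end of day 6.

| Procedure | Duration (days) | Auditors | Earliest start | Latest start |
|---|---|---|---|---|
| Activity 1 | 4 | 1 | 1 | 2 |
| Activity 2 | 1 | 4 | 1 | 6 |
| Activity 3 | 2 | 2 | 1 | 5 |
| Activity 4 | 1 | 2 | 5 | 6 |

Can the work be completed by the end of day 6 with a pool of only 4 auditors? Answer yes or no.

yes

Schedule Activity 1@1, Activity 2@5, Activity 3@1, Activity 4@6: d1:3  d2:3  d3:1  d4:1  d5:4  d6:2 — peak 4 ≤ 4.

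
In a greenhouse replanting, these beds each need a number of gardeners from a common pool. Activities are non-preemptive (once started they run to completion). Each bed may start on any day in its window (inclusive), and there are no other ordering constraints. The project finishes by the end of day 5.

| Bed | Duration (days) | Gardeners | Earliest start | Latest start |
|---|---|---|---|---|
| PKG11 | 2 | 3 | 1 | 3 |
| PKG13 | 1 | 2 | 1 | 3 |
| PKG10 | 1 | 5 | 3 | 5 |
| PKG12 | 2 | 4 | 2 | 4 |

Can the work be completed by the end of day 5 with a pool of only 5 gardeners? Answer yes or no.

yes

Schedule PKG11@1, PKG13@1, PKG10@3, PKG12@4: d1:5  d2:3  d3:5  d4:4  d5:4 — peak 5 ≤ 5.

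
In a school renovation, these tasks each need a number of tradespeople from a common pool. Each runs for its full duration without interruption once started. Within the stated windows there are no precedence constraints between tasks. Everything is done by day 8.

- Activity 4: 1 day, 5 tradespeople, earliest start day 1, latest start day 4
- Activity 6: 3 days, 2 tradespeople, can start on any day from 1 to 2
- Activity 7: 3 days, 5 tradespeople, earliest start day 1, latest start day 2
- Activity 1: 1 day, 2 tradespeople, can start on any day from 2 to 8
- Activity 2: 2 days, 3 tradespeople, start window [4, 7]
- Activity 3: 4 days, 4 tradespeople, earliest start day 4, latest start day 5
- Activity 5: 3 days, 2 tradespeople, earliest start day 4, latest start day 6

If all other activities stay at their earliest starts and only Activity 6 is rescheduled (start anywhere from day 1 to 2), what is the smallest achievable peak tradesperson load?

Activity 6@1: d1:12  d2:9  d3:7  d4:9  d5:9  d6:6  d7:4  d8:0 → peak 12
Activity 6@2: d1:10  d2:9  d3:7  d4:11  d5:9  d6:6  d7:4  d8:0 → peak 11
Best is Activity 6@2, peak 11.

11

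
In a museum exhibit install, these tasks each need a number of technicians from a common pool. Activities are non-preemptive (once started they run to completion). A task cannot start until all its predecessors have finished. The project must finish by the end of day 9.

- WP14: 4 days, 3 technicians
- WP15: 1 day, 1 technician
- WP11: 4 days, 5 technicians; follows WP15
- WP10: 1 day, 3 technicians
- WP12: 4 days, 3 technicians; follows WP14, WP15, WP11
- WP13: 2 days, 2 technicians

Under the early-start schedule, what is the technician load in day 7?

At early start, day 7 has: WP12.
Demand: 3 = 3.

3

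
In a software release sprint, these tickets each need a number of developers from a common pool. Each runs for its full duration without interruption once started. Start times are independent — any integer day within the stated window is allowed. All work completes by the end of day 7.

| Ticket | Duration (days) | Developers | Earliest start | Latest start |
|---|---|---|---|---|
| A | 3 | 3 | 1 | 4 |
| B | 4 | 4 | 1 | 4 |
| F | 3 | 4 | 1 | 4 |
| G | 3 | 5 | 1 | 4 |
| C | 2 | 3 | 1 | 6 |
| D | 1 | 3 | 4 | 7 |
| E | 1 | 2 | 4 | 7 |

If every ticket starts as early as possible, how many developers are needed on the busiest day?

Early-start schedule: A@1, B@1, F@1, G@1, C@1, D@4, E@4.
Load per day: day 1: 19, day 2: 19, day 3: 16, day 4: 9, day 5: 0, day 6: 0, day 7: 0.
Peak is 19.

19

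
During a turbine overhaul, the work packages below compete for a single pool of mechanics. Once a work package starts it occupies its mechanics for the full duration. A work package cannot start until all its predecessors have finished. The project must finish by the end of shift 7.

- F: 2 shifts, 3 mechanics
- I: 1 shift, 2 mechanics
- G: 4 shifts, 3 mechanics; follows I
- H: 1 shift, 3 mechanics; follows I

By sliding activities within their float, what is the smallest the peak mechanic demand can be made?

5

Early-start (F@1, I@1, G@2, H@2) gives peak 9: s1:5  s2:9  s3:3  s4:3  s5:3  s6:0  s7:0.
Shift G→3, H→7.
Schedule F@1, I@1, G@3, H@7: s1:5  s2:3  s3:3  s4:3  s5:3  s6:3  s7:3 — peak 5.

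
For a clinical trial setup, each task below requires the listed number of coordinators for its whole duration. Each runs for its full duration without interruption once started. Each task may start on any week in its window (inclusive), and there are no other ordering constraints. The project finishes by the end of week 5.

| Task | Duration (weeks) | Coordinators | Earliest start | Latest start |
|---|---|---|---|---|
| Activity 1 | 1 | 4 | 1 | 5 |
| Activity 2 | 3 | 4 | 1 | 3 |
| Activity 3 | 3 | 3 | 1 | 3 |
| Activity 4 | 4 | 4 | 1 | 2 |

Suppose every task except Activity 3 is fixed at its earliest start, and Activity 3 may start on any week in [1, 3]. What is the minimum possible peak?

12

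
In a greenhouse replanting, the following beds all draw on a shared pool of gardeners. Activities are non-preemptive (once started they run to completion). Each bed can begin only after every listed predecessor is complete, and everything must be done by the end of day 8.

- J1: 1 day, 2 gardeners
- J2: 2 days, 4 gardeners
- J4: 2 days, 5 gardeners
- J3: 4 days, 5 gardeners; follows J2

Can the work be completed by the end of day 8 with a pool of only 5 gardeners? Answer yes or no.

no

The minimum achievable peak is 6; 5 < 6, so no feasible schedule stays within the cap.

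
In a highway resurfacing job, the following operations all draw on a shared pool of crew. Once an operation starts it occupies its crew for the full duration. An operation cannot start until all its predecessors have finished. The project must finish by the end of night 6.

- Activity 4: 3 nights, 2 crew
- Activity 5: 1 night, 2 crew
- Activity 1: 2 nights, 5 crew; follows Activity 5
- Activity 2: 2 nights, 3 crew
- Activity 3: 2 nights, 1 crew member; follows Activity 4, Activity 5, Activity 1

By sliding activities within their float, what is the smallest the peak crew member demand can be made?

Early-start (Activity 4@1, Activity 5@1, Activity 1@2, Activity 2@1, Activity 3@4) gives peak 10: n1:7  n2:10  n3:7  n4:1  n5:1  n6:0.
Shift Activity 2→4.
Schedule Activity 4@1, Activity 5@1, Activity 1@2, Activity 2@4, Activity 3@4: n1:4  n2:7  n3:7  n4:4  n5:4  n6:0 — peak 7.

7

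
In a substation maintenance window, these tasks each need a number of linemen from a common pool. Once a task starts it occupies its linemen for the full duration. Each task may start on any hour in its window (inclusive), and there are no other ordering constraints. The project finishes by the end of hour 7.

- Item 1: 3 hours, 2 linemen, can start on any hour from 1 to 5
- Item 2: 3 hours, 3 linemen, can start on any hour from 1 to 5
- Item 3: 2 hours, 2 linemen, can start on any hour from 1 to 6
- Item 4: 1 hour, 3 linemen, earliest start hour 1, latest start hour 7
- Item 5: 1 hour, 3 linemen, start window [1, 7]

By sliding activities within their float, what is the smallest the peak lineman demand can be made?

5

Early-start (Item 1@1, Item 2@1, Item 3@1, Item 4@1, Item 5@1) gives peak 13: h1:13  h2:7  h3:5  h4:0  h5:0  h6:0  h7:0.
Shift Item 3→4, Item 4→4, Item 5→5.
Schedule Item 1@1, Item 2@1, Item 3@4, Item 4@4, Item 5@5: h1:5  h2:5  h3:5  h4:5  h5:5  h6:0  h7:0 — peak 5.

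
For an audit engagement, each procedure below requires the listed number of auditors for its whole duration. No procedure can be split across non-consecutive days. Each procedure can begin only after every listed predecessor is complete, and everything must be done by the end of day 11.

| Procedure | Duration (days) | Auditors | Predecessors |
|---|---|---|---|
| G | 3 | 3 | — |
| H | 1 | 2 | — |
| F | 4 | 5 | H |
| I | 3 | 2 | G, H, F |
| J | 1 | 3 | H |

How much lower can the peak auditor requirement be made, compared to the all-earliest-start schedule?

Early-start peak: d1:5  d2:11  d3:8  d4:5  d5:5  d6:2  d7:2  d8:2  d9:0  d10:0  d11:0 ⇒ 11.
Leveled (G@1, H@1, F@4, I@8, J@8): d1:5  d2:3  d3:3  d4:5  d5:5  d6:5  d7:5  d8:5  d9:2  d10:2  d11:0 ⇒ 5.
Reduction 11 − 5 = 6.

6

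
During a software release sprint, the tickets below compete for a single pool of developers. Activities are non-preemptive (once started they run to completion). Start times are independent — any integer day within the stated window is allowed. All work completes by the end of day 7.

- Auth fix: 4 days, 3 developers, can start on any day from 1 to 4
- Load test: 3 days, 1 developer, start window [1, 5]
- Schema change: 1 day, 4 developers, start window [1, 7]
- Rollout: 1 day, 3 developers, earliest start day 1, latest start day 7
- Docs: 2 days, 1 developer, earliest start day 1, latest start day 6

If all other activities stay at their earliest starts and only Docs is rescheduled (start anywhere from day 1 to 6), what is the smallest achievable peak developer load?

11

Docs@1: d1:12  d2:5  d3:4  d4:3  d5:0  d6:0  d7:0 → peak 12
Docs@2: d1:11  d2:5  d3:5  d4:3  d5:0  d6:0  d7:0 → peak 11
Docs@3: d1:11  d2:4  d3:5  d4:4  d5:0  d6:0  d7:0 → peak 11
Docs@4: d1:11  d2:4  d3:4  d4:4  d5:1  d6:0  d7:0 → peak 11
Docs@5: d1:11  d2:4  d3:4  d4:3  d5:1  d6:1  d7:0 → peak 11
Docs@6: d1:11  d2:4  d3:4  d4:3  d5:0  d6:1  d7:1 → peak 11
Best is Docs@2, peak 11.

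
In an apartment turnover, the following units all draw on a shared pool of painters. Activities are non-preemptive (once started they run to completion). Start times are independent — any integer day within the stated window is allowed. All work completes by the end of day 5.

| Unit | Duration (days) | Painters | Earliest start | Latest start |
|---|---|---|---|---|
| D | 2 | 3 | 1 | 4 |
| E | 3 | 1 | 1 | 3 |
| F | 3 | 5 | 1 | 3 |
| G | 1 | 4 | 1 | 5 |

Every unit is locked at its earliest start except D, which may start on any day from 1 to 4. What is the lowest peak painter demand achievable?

10

D@1: d1:13  d2:9  d3:6  d4:0  d5:0 → peak 13
D@2: d1:10  d2:9  d3:9  d4:0  d5:0 → peak 10
D@3: d1:10  d2:6  d3:9  d4:3  d5:0 → peak 10
D@4: d1:10  d2:6  d3:6  d4:3  d5:3 → peak 10
Best is D@2, peak 10.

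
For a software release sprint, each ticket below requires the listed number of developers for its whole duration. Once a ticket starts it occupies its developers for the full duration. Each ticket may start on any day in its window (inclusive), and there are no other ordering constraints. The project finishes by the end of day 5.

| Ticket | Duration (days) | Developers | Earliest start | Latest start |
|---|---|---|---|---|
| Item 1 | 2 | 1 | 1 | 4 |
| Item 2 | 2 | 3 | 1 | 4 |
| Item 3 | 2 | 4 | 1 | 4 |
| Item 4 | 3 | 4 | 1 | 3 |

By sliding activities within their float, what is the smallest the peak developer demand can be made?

7

Early-start (Item 1@1, Item 2@1, Item 3@1, Item 4@1) gives peak 12: d1:12  d2:12  d3:4  d4:0  d5:0.
Shift Item 2→3, Item 4→3.
Schedule Item 1@1, Item 2@3, Item 3@1, Item 4@3: d1:5  d2:5  d3:7  d4:7  d5:4 — peak 7.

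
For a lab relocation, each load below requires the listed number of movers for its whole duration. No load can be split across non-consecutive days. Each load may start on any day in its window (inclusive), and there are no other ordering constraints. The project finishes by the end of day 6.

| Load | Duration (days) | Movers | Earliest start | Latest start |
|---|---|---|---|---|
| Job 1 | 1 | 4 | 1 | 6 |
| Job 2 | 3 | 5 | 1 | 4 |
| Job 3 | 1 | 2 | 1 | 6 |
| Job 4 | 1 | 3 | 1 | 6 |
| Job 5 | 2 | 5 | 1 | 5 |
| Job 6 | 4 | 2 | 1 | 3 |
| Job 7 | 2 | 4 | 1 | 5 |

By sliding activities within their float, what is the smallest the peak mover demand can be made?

Early-start (Job 1@1, Job 2@1, Job 3@1, Job 4@1, Job 5@1, Job 6@1, Job 7@1) gives peak 25: d1:25  d2:16  d3:7  d4:2  d5:0  d6:0.
Shift Job 2→2, Job 3→2, Job 5→5, Job 7→5.
Schedule Job 1@1, Job 2@2, Job 3@2, Job 4@1, Job 5@5, Job 6@1, Job 7@5: d1:9  d2:9  d3:7  d4:7  d5:9  d6:9 — peak 9.
Total mover-days = 50 over 6 days ⇒ peak ≥ ⌈50/6⌉ = 9, so 9 is optimal.

9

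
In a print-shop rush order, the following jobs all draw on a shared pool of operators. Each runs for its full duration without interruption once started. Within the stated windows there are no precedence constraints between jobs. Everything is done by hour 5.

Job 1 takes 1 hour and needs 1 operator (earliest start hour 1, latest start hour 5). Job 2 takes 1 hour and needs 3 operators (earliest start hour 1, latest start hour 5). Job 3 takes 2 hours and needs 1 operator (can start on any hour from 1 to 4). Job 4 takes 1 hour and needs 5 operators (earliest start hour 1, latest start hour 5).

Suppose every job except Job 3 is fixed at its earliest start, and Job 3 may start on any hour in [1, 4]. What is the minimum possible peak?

9

Job 3@1: h1:10  h2:1  h3:0  h4:0  h5:0 → peak 10
Job 3@2: h1:9  h2:1  h3:1  h4:0  h5:0 → peak 9
Job 3@3: h1:9  h2:0  h3:1  h4:1  h5:0 → peak 9
Job 3@4: h1:9  h2:0  h3:0  h4:1  h5:1 → peak 9
Best is Job 3@2, peak 9.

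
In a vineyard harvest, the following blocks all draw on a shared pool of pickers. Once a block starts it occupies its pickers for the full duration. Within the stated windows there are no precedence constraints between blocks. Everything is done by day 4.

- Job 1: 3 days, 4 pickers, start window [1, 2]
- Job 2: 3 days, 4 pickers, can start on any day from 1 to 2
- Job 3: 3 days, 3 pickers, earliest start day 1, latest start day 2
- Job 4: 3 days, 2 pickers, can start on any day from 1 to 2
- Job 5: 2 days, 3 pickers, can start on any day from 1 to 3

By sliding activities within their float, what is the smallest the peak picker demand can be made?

Schedule Job 1@1, Job 2@1, Job 3@1, Job 4@1, Job 5@1: d1:16  d2:16  d3:13  d4:0 — peak 16.

16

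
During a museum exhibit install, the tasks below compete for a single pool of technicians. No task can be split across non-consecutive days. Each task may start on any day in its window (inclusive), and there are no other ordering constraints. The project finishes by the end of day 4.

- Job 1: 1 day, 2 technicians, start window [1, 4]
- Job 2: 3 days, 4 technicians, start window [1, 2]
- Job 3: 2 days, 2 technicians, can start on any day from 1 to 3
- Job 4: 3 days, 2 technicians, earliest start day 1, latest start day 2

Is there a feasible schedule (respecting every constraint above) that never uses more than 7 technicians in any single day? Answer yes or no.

The minimum achievable peak is 8; 7 < 8, so no feasible schedule stays within the cap.

no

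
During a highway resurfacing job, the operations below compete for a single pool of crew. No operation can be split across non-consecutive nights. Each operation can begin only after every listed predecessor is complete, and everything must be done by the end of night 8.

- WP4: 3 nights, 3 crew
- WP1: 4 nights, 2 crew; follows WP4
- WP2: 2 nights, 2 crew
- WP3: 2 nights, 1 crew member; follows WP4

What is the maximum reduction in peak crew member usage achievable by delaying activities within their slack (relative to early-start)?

1

Early-start peak: n1:5  n2:5  n3:3  n4:3  n5:3  n6:2  n7:2  n8:0 ⇒ 5.
Leveled (WP4@1, WP1@4, WP2@4, WP3@6): n1:3  n2:3  n3:3  n4:4  n5:4  n6:3  n7:3  n8:0 ⇒ 4.
Reduction 5 − 4 = 1.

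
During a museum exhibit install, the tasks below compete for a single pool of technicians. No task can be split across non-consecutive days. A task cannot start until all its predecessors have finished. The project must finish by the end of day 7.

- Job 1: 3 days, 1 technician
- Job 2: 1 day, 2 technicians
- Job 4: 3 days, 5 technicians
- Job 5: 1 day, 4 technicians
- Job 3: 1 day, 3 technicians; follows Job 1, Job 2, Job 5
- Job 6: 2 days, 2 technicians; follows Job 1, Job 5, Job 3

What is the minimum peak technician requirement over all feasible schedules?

Early-start (Job 1@1, Job 2@1, Job 4@1, Job 5@1, Job 3@4, Job 6@5) gives peak 12: d1:12  d2:6  d3:6  d4:3  d5:2  d6:2  d7:0.
Shift Job 2→4, Job 5→4, Job 3→5, Job 6→6.
Schedule Job 1@1, Job 2@4, Job 4@1, Job 5@4, Job 3@5, Job 6@6: d1:6  d2:6  d3:6  d4:6  d5:3  d6:2  d7:2 — peak 6.

6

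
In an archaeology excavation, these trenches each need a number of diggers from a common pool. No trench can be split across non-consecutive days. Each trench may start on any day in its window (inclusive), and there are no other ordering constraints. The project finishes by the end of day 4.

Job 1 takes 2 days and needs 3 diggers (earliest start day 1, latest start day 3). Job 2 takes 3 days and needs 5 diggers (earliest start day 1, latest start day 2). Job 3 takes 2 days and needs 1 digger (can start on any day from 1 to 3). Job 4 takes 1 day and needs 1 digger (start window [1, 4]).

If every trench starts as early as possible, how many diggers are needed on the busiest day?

Early-start schedule: Job 1@1, Job 2@1, Job 3@1, Job 4@1.
Load per day: day 1: 10, day 2: 9, day 3: 5, day 4: 0.
Peak is 10.

10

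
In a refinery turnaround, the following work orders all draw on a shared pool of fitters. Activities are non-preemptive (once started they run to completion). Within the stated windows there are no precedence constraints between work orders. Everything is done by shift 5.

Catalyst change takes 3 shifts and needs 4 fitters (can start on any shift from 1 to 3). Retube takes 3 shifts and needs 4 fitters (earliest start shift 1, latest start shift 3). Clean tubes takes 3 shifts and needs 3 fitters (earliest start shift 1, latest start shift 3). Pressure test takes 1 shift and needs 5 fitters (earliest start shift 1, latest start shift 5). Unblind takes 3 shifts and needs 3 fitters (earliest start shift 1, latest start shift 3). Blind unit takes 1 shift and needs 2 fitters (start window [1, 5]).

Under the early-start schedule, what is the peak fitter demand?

21

Early-start schedule: Catalyst change@1, Retube@1, Clean tubes@1, Pressure test@1, Unblind@1, Blind unit@1.
Load per shift: shift 1: 21, shift 2: 14, shift 3: 14, shift 4: 0, shift 5: 0.
Peak is 21.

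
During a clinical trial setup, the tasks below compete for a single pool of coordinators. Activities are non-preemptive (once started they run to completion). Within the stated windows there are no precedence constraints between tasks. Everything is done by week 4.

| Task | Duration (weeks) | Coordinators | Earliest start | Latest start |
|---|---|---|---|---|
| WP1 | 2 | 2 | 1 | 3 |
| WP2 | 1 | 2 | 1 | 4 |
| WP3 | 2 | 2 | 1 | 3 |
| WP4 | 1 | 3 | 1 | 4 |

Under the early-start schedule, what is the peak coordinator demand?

Early-start schedule: WP1@1, WP2@1, WP3@1, WP4@1.
Load per week: week 1: 9, week 2: 4, week 3: 0, week 4: 0.
Peak is 9.

9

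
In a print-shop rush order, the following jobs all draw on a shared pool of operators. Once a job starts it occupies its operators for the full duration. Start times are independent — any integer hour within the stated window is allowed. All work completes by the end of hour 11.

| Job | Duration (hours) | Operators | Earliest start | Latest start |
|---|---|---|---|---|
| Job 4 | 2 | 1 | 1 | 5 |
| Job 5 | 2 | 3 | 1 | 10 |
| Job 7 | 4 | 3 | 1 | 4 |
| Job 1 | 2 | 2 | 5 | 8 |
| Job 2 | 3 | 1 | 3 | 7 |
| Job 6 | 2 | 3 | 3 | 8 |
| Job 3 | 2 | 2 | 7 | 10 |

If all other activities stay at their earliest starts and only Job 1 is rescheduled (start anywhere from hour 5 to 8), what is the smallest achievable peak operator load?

7

Job 1@5: h1:7  h2:7  h3:7  h4:7  h5:3  h6:2  h7:2  h8:2  h9:0  h10:0  h11:0 → peak 7
Job 1@6: h1:7  h2:7  h3:7  h4:7  h5:1  h6:2  h7:4  h8:2  h9:0  h10:0  h11:0 → peak 7
Job 1@7: h1:7  h2:7  h3:7  h4:7  h5:1  h6:0  h7:4  h8:4  h9:0  h10:0  h11:0 → peak 7
Job 1@8: h1:7  h2:7  h3:7  h4:7  h5:1  h6:0  h7:2  h8:4  h9:2  h10:0  h11:0 → peak 7
Best is Job 1@5, peak 7.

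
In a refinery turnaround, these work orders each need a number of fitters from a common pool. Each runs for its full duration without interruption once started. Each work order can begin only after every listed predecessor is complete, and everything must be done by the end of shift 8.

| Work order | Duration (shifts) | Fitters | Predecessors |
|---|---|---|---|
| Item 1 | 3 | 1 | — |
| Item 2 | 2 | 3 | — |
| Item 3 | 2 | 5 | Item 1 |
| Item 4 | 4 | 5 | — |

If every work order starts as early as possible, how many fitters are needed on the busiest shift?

10

Early-start schedule: Item 1@1, Item 2@1, Item 3@4, Item 4@1.
Load per shift: shift 1: 9, shift 2: 9, shift 3: 6, shift 4: 10, shift 5: 5, shift 6: 0, shift 7: 0, shift 8: 0.
Peak is 10.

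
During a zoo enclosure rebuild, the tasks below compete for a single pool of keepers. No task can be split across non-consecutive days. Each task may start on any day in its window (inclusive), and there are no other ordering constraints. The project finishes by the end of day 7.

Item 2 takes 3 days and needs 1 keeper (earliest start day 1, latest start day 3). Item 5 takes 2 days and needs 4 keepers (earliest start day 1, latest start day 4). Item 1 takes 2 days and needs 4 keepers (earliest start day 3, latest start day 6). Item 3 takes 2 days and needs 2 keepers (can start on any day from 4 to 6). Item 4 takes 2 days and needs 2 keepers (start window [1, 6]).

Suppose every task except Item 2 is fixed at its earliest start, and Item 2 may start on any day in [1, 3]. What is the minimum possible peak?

Item 2@1: d1:7  d2:7  d3:5  d4:6  d5:2  d6:0  d7:0 → peak 7
Item 2@2: d1:6  d2:7  d3:5  d4:7  d5:2  d6:0  d7:0 → peak 7
Item 2@3: d1:6  d2:6  d3:5  d4:7  d5:3  d6:0  d7:0 → peak 7
Best is Item 2@1, peak 7.

7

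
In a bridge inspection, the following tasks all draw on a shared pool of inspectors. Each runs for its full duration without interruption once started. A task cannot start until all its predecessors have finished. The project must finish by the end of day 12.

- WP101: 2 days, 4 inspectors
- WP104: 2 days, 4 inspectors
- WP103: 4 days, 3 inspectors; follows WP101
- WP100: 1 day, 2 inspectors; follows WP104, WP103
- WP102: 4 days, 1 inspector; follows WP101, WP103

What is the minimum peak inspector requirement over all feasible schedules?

Early-start (WP101@1, WP104@1, WP103@3, WP100@7, WP102@7) gives peak 8: d1:8  d2:8  d3:3  d4:3  d5:3  d6:3  d7:3  d8:1  d9:1  d10:1  d11:0  d12:0.
Shift WP104→3, WP103→5, WP100→9, WP102→9.
Schedule WP101@1, WP104@3, WP103@5, WP100@9, WP102@9: d1:4  d2:4  d3:4  d4:4  d5:3  d6:3  d7:3  d8:3  d9:3  d10:1  d11:1  d12:1 — peak 4.

4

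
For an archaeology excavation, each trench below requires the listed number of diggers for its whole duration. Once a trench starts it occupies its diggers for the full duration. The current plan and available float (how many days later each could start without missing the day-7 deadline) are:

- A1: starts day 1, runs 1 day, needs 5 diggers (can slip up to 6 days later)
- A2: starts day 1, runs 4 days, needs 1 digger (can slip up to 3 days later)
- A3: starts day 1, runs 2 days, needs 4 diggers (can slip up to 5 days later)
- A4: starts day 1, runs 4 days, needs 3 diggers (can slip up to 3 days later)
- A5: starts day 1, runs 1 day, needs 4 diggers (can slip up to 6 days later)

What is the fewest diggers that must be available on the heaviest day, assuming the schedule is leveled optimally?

7

Early-start (A1@1, A2@1, A3@1, A4@1, A5@1) gives peak 17: d1:17  d2:8  d3:4  d4:4  d5:0  d6:0  d7:0.
Shift A3→2, A4→4, A5→5.
Schedule A1@1, A2@1, A3@2, A4@4, A5@5: d1:6  d2:5  d3:5  d4:4  d5:7  d6:3  d7:3 — peak 7.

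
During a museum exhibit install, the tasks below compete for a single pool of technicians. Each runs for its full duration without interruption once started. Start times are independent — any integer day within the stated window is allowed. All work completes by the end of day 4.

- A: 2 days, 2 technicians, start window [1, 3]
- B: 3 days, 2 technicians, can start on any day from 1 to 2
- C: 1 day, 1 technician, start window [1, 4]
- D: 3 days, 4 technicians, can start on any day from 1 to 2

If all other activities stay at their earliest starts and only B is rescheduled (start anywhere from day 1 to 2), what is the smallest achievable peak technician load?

B@1: d1:9  d2:8  d3:6  d4:0 → peak 9
B@2: d1:7  d2:8  d3:6  d4:2 → peak 8
Best is B@2, peak 8.

8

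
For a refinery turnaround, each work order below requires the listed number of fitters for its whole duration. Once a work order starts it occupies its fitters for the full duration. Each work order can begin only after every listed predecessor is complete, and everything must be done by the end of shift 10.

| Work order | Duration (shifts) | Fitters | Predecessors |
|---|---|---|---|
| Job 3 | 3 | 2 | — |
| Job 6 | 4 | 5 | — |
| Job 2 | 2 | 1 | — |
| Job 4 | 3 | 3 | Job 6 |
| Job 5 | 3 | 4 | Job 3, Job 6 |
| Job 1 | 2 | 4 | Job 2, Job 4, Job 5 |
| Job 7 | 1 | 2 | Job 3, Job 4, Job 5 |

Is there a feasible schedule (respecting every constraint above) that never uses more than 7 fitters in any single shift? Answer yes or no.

yes

Schedule Job 3@1, Job 6@1, Job 2@4, Job 4@5, Job 5@6, Job 1@9, Job 7@9: s1:7  s2:7  s3:7  s4:6  s5:4  s6:7  s7:7  s8:4  s9:6  s10:4 — peak 7 ≤ 7.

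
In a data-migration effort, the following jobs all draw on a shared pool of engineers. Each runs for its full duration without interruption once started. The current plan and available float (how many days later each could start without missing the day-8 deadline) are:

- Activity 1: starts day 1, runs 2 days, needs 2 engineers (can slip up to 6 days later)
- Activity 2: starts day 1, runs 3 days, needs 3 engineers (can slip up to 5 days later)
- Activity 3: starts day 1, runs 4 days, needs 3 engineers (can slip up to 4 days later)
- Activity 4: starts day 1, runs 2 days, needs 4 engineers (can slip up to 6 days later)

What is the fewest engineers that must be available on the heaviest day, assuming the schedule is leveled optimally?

6

Early-start (Activity 1@1, Activity 2@1, Activity 3@1, Activity 4@1) gives peak 12: d1:12  d2:12  d3:6  d4:3  d5:0  d6:0  d7:0  d8:0.
Shift Activity 3→3, Activity 4→7.
Schedule Activity 1@1, Activity 2@1, Activity 3@3, Activity 4@7: d1:5  d2:5  d3:6  d4:3  d5:3  d6:3  d7:4  d8:4 — peak 6.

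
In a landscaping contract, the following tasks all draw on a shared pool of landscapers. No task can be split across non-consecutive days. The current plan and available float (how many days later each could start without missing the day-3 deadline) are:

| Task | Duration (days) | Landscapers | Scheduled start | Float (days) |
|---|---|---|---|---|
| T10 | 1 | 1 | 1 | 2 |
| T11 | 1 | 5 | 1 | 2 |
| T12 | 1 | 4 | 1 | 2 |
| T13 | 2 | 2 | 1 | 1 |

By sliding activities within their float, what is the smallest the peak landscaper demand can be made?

6

Early-start (T10@1, T11@1, T12@1, T13@1) gives peak 12: d1:12  d2:2  d3:0.
Shift T12→2, T13→2.
Schedule T10@1, T11@1, T12@2, T13@2: d1:6  d2:6  d3:2 — peak 6.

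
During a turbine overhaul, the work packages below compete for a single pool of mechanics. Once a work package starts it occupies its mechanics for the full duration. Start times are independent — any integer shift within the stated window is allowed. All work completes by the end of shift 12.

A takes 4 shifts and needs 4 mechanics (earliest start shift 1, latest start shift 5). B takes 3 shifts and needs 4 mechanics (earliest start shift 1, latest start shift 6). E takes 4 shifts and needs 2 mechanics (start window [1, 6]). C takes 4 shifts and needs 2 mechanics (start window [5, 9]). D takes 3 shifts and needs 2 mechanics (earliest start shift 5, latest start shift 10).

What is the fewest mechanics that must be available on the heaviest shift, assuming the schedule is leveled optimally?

6

Early-start (A@1, B@1, E@1, C@5, D@5) gives peak 10: s1:10  s2:10  s3:10  s4:6  s5:4  s6:4  s7:4  s8:2  s9:0  s10:0  s11:0  s12:0.
Shift B→5, D→8.
Schedule A@1, B@5, E@1, C@5, D@8: s1:6  s2:6  s3:6  s4:6  s5:6  s6:6  s7:6  s8:4  s9:2  s10:2  s11:0  s12:0 — peak 6.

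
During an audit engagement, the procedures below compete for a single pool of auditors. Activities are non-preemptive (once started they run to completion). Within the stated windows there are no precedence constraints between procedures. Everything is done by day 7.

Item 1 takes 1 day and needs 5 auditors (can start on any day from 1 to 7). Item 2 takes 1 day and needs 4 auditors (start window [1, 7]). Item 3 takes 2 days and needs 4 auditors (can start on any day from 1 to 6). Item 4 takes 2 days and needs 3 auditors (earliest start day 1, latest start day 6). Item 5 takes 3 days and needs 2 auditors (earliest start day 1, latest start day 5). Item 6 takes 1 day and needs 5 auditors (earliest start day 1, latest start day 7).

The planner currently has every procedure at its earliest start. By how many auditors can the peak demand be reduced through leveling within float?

17

Early-start peak: d1:23  d2:9  d3:2  d4:0  d5:0  d6:0  d7:0 ⇒ 23.
Leveled (Item 1@1, Item 2@2, Item 3@3, Item 4@5, Item 5@2, Item 6@7): d1:5  d2:6  d3:6  d4:6  d5:3  d6:3  d7:5 ⇒ 6.
Reduction 23 − 6 = 17.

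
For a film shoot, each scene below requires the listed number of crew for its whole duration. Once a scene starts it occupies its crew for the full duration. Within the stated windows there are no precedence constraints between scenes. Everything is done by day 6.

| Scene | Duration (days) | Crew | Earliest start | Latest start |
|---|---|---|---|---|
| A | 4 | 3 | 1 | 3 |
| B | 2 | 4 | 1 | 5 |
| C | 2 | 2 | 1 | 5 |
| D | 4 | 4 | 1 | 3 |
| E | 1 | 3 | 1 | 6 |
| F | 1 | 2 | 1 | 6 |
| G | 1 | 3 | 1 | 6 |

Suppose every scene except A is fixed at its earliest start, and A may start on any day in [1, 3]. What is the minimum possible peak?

18

A@1: d1:21  d2:13  d3:7  d4:7  d5:0  d6:0 → peak 21
A@2: d1:18  d2:13  d3:7  d4:7  d5:3  d6:0 → peak 18
A@3: d1:18  d2:10  d3:7  d4:7  d5:3  d6:3 → peak 18
Best is A@2, peak 18.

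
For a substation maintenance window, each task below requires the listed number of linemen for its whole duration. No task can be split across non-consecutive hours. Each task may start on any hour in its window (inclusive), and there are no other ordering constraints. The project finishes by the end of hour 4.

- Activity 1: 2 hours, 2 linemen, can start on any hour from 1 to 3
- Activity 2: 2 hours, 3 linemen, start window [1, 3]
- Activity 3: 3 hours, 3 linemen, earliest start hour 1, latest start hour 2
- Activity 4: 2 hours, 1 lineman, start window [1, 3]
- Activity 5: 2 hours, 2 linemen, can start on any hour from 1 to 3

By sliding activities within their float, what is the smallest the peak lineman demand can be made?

7

Early-start (Activity 1@1, Activity 2@1, Activity 3@1, Activity 4@1, Activity 5@1) gives peak 11: h1:11  h2:11  h3:3  h4:0.
Shift Activity 2→3, Activity 4→3.
Schedule Activity 1@1, Activity 2@3, Activity 3@1, Activity 4@3, Activity 5@1: h1:7  h2:7  h3:7  h4:4 — peak 7.
Total lineman-hours = 25 over 4 hours ⇒ peak ≥ ⌈25/4⌉ = 7, so 7 is optimal.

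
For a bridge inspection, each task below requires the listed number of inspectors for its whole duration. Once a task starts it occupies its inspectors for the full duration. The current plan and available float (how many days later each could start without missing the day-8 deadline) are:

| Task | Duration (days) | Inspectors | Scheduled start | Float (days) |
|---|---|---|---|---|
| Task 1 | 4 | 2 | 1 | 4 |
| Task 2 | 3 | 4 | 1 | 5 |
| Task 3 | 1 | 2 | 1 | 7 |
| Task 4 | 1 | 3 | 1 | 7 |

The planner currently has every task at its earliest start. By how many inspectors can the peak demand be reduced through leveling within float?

7

Early-start peak: d1:11  d2:6  d3:6  d4:2  d5:0  d6:0  d7:0  d8:0 ⇒ 11.
Leveled (Task 1@1, Task 2@5, Task 3@1, Task 4@8): d1:4  d2:2  d3:2  d4:2  d5:4  d6:4  d7:4  d8:3 ⇒ 4.
Reduction 11 − 4 = 7.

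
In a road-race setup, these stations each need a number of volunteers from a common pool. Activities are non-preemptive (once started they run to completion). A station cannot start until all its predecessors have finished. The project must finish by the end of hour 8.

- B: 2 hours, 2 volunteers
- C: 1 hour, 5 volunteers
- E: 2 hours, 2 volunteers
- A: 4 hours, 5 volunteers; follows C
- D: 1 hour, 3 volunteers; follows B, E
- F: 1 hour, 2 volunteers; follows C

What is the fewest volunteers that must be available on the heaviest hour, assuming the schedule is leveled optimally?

Early-start (B@1, C@1, E@1, A@2, D@3, F@2) gives peak 11: h1:9  h2:11  h3:8  h4:5  h5:5  h6:0  h7:0  h8:0.
Shift C→3, A→4, D→8, F→8.
Schedule B@1, C@3, E@1, A@4, D@8, F@8: h1:4  h2:4  h3:5  h4:5  h5:5  h6:5  h7:5  h8:5 — peak 5.
Total volunteer-hours = 38 over 8 hours ⇒ peak ≥ ⌈38/8⌉ = 5, so 5 is optimal.

5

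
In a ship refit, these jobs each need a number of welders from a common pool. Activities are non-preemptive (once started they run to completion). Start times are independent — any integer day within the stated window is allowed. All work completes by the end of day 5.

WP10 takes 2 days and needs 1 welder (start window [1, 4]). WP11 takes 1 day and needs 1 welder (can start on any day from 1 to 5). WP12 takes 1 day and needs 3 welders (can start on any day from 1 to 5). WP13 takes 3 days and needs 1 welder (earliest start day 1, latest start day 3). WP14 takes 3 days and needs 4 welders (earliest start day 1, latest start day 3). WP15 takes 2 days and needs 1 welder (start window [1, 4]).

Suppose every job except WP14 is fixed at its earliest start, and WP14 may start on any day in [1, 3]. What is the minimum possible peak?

WP14@1: d1:11  d2:7  d3:5  d4:0  d5:0 → peak 11
WP14@2: d1:7  d2:7  d3:5  d4:4  d5:0 → peak 7
WP14@3: d1:7  d2:3  d3:5  d4:4  d5:4 → peak 7
Best is WP14@2, peak 7.

7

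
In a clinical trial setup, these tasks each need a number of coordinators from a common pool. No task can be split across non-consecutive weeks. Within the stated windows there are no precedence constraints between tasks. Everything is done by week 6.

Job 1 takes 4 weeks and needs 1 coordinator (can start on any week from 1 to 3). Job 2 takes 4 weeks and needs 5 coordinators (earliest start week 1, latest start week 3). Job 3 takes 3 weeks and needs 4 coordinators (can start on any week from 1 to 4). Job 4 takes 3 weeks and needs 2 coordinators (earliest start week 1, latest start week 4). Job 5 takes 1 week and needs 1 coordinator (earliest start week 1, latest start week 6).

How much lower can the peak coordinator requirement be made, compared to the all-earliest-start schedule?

3

Early-start peak: w1:13  w2:12  w3:12  w4:6  w5:0  w6:0 ⇒ 13.
Leveled (Job 1@1, Job 2@1, Job 3@1, Job 4@4, Job 5@4): w1:10  w2:10  w3:10  w4:9  w5:2  w6:2 ⇒ 10.
Reduction 13 − 10 = 3.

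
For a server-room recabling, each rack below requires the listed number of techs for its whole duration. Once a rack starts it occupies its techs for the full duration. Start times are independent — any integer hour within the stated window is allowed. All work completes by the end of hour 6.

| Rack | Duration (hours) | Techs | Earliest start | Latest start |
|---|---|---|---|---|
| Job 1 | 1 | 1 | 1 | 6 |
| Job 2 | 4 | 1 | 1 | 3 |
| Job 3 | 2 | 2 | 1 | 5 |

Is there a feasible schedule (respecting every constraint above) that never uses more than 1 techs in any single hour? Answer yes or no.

no

Total tech-hours = 9; over 6 hours the average is 9/6 > 1, so some hour must exceed 1.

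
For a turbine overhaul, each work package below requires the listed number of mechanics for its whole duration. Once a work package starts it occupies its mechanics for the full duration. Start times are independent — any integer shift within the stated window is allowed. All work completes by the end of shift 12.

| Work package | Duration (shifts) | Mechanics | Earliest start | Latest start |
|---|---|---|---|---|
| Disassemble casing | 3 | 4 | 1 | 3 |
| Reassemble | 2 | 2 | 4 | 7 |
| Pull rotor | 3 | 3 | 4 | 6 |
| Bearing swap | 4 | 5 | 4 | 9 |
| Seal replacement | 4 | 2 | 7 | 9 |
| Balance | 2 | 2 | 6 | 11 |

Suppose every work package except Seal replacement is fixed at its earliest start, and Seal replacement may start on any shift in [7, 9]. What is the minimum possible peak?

10

Seal replacement@7: s1:4  s2:4  s3:4  s4:10  s5:10  s6:10  s7:9  s8:2  s9:2  s10:2  s11:0  s12:0 → peak 10
Seal replacement@8: s1:4  s2:4  s3:4  s4:10  s5:10  s6:10  s7:7  s8:2  s9:2  s10:2  s11:2  s12:0 → peak 10
Seal replacement@9: s1:4  s2:4  s3:4  s4:10  s5:10  s6:10  s7:7  s8:0  s9:2  s10:2  s11:2  s12:2 → peak 10
Best is Seal replacement@7, peak 10.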